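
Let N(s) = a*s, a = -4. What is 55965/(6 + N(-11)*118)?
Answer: 55965/5198 ≈ 10.767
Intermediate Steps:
N(s) = -4*s
55965/(6 + N(-11)*118) = 55965/(6 - 4*(-11)*118) = 55965/(6 + 44*118) = 55965/(6 + 5192) = 55965/5198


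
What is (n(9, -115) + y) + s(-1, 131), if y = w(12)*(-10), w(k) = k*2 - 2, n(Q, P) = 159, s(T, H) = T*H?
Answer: -192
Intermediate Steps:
s(T, H) = H*T
w(k) = -2 + 2*k (w(k) = 2*k - 2 = -2 + 2*k)
y = -220 (y = (-2 + 2*12)*(-10) = (-2 + 24)*(-10) = 22*(-10) = -220)
(n(9, -115) + y) + s(-1, 131) = (159 - 220) + 131*(-1) = -61 - 131 = -192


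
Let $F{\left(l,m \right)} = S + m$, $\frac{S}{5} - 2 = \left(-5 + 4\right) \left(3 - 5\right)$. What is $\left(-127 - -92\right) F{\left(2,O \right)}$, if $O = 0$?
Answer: $-700$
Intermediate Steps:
$S = 20$ ($S = 10 + 5 \left(-5 + 4\right) \left(3 - 5\right) = 10 + 5 \left(\left(-1\right) \left(-2\right)\right) = 10 + 5 \cdot 2 = 10 + 10 = 20$)
$F{\left(l,m \right)} = 20 + m$
$\left(-127 - -92\right) F{\left(2,O \right)} = \left(-127 - -92\right) \left(20 + 0\right) = \left(-127 + 92\right) 20 = \left(-35\right) 20 = -700$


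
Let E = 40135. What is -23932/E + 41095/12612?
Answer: 1347517441/506182620 ≈ 2.6621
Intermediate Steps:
-23932/E + 41095/12612 = -23932/40135 + 41095/12612 = 1347517441/506182620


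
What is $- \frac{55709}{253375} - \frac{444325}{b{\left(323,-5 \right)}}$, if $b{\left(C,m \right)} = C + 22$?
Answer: $- \frac{22520013296}{17482875} \approx -1288.1$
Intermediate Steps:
$b{\left(C,m \right)} = 22 + C$
$- \frac{55709}{253375} - \frac{444325}{b{\left(323,-5 \right)}} = - \frac{55709}{253375} - \frac{444325}{22 + 323} = \left(-55709\right) \frac{1}{253375} - \frac{444325}{345} = - \frac{55709}{253375} - \frac{88865}{69} = - \frac{22520013296}{17482875}$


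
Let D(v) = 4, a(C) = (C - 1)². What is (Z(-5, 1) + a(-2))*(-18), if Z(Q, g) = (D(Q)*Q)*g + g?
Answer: 180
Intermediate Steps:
a(C) = (-1 + C)²
Z(Q, g) = g + 4*Q*g (Z(Q, g) = (4*Q)*g + g = 4*Q*g + g = g + 4*Q*g)
(Z(-5, 1) + a(-2))*(-18) = (1*(1 + 4*(-5)) + (-1 - 2)²)*(-18) = (1*(1 - 20) + (-3)²)*(-18) = (1*(-19) + 9)*(-18) = (-19 + 9)*(-18) = -10*(-18) = 180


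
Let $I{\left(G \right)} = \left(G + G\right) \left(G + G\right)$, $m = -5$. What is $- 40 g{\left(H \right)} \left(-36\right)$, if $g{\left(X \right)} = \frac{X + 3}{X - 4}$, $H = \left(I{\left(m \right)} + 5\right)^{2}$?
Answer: $\frac{15880320}{11021} \approx 1440.9$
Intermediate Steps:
$I{\left(G \right)} = 4 G^{2}$ ($I{\left(G \right)} = 2 G 2 G = 4 G^{2}$)
$H = 11025$ ($H = \left(4 \left(-5\right)^{2} + 5\right)^{2} = \left(4 \cdot 25 + 5\right)^{2} = \left(100 + 5\right)^{2} = 105^{2} = 11025$)
$g{\left(X \right)} = \frac{3 + X}{-4 + X}$
$- 40 g{\left(H \right)} \left(-36\right) = - 40 \frac{3 + 11025}{-4 + 11025} \left(-36\right) = - 40 \cdot \frac{1}{11021} \cdot 11028 \left(-36\right) = \left(-40\right) \frac{11028}{11021} \left(-36\right) = \left(- \frac{441120}{11021}\right) \left(-36\right) = \frac{15880320}{11021}$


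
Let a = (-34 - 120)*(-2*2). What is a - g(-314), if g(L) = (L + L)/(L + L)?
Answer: 615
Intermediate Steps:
a = 616 (a = -154*(-4) = 616)
g(L) = 1 (g(L) = (2*L)/((2*L)) = (2*L)*(1/(2*L)) = 1)
a - g(-314) = 616 - 1*1 = 616 - 1 = 615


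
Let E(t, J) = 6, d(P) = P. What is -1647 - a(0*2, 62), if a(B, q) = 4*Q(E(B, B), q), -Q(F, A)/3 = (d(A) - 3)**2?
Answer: 40125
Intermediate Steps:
Q(F, A) = -3*(-3 + A)**2 (Q(F, A) = -3*(A - 3)**2 = -3*(-3 + A)**2)
a(B, q) = -12*(-3 + q)**2 (a(B, q) = 4*(-3*(-3 + q)**2) = -12*(-3 + q)**2)
-1647 - a(0*2, 62) = -1647 - (-12)*(-3 + 62)**2 = -1647 - (-12)*59**2 = -1647 - (-12)*3481 = -1647 - 1*(-41772) = -1647 + 41772 = 40125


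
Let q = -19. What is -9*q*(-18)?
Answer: -3078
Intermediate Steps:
-9*q*(-18) = -9*(-19)*(-18) = 171*(-18) = -3078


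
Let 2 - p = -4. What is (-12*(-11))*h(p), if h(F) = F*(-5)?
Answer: -3960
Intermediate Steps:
p = 6 (p = 2 - 1*(-4) = 2 + 4 = 6)
h(F) = -5*F
(-12*(-11))*h(p) = (-12*(-11))*(-5*6) = 132*(-30) = -3960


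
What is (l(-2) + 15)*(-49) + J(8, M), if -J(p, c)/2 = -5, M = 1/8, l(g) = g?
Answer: -627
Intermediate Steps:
M = 1/8 ≈ 0.12500
J(p, c) = 10 (J(p, c) = -2*(-5) = 10)
(l(-2) + 15)*(-49) + J(8, M) = (-2 + 15)*(-49) + 10 = 13*(-49) + 10 = -637 + 10 = -627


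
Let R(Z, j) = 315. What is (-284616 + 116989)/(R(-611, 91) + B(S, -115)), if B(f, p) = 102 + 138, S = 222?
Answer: -167627/555 ≈ -302.03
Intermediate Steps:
B(f, p) = 240
(-284616 + 116989)/(R(-611, 91) + B(S, -115)) = (-284616 + 116989)/(315 + 240) = -167627/555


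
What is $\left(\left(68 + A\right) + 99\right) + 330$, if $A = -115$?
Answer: $382$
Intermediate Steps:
$\left(\left(68 + A\right) + 99\right) + 330 = \left(\left(68 - 115\right) + 99\right) + 330 = \left(-47 + 99\right) + 330 = 52 + 330 = 382$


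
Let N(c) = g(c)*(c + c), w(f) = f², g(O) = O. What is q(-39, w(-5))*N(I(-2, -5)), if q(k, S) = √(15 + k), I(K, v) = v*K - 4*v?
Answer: 3600*I*√6 ≈ 8818.2*I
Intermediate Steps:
I(K, v) = -4*v + K*v (I(K, v) = K*v - 4*v = -4*v + K*v)
N(c) = 2*c² (N(c) = c*(c + c) = c*(2*c) = 2*c²)
q(-39, w(-5))*N(I(-2, -5)) = √(15 - 39)*(2*(-5*(-4 - 2))²) = √(-24)*(2*(-5*(-6))²) = (2*I*√6)*(2*30²) = (2*I*√6)*(2*900) = (2*I*√6)*1800 = 3600*I*√6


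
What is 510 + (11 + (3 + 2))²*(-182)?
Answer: -46082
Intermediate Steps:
510 + (11 + (3 + 2))²*(-182) = 510 + (11 + 5)²*(-182) = 510 + 16²*(-182) = 510 + 256*(-182) = 510 - 46592 = -46082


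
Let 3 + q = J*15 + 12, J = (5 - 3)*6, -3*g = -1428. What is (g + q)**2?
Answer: 442225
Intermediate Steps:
g = 476 (g = -1/3*(-1428) = 476)
J = 12 (J = 2*6 = 12)
q = 189 (q = -3 + (12*15 + 12) = -3 + (180 + 12) = -3 + 192 = 189)
(g + q)**2 = (476 + 189)**2 = 665**2 = 442225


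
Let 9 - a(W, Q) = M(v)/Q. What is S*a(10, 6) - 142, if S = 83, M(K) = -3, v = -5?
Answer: 1293/2 ≈ 646.50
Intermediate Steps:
a(W, Q) = 9 + 3/Q (a(W, Q) = 9 - (-3)/Q = 9 + 3/Q)
S*a(10, 6) - 142 = 83*(9 + 3/6) - 142 = 83*(9 + 3*(⅙)) - 142 = 83*(9 + ½) - 142 = 83*(19/2) - 142 = 1577/2 - 142 = 1293/2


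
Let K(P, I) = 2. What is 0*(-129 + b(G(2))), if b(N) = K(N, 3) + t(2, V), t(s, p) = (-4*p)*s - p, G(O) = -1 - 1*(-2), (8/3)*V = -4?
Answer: 0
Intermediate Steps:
V = -3/2 (V = (3/8)*(-4) = -3/2 ≈ -1.5000)
G(O) = 1 (G(O) = -1 + 2 = 1)
t(s, p) = -p - 4*p*s (t(s, p) = -4*p*s - p = -p - 4*p*s)
b(N) = 31/2 (b(N) = 2 - 1*(-3/2)*(1 + 4*2) = 2 - 1*(-3/2)*(1 + 8) = 2 - 1*(-3/2)*9 = 2 + 27/2 = 31/2)
0*(-129 + b(G(2))) = 0*(-129 + 31/2) = 0*(-227/2) = 0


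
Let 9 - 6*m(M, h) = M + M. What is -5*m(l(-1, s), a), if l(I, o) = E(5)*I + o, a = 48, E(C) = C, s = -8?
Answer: -175/6 ≈ -29.167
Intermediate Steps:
l(I, o) = o + 5*I (l(I, o) = 5*I + o = o + 5*I)
m(M, h) = 3/2 - M/3 (m(M, h) = 3/2 - (M + M)/6 = 3/2 - M/3)
-5*m(l(-1, s), a) = -5*(3/2 - (-8 + 5*(-1))/3) = -5*(3/2 - (-8 - 5)/3) = -5*(3/2 - ⅓*(-13)) = -5*(3/2 + 13/3) = -5*35/6 = -175/6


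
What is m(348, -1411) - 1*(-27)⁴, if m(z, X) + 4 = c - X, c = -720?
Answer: -530754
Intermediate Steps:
m(z, X) = -724 - X (m(z, X) = -4 + (-720 - X) = -724 - X)
m(348, -1411) - 1*(-27)⁴ = (-724 - 1*(-1411)) - 1*(-27)⁴ = (-724 + 1411) - 1*531441 = 687 - 531441 = -530754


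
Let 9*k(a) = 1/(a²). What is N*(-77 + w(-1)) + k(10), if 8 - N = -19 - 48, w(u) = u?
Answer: -5264999/900 ≈ -5850.0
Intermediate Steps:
k(a) = 1/(9*a²) (k(a) = 1/(9*(a²)) = 1/(9*a²))
N = 75 (N = 8 - (-19 - 48) = 8 - 1*(-67) = 8 + 67 = 75)
N*(-77 + w(-1)) + k(10) = 75*(-77 - 1) + (⅑)/10² = 75*(-78) + (⅑)*(1/100) = -5850 + 1/900 = -5264999/900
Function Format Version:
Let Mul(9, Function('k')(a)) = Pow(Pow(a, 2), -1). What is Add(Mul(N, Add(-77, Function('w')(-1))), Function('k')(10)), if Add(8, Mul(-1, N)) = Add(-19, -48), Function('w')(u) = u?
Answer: Rational(-5264999, 900) ≈ -5850.0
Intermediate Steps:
Function('k')(a) = Mul(Rational(1, 9), Pow(a, -2)) (Function('k')(a) = Mul(Rational(1, 9), Pow(Pow(a, 2), -1)) = Mul(Rational(1, 9), Pow(a, -2)))
N = 75 (N = Add(8, Mul(-1, Add(-19, -48))) = Add(8, Mul(-1, -67)) = Add(8, 67) = 75)
Add(Mul(N, Add(-77, Function('w')(-1))), Function('k')(10)) = Add(Mul(75, Add(-77, -1)), Mul(Rational(1, 9), Pow(10, -2))) = Add(Mul(75, -78), Mul(Rational(1, 9), Rational(1, 100))) = Add(-5850, Rational(1, 900)) = Rational(-5264999, 900)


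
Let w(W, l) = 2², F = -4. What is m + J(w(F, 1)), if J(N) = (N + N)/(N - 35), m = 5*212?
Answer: 32852/31 ≈ 1059.7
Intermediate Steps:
w(W, l) = 4
m = 1060
J(N) = 2*N/(-35 + N) (J(N) = (2*N)/(-35 + N) = 2*N/(-35 + N))
m + J(w(F, 1)) = 1060 + 2*4/(-35 + 4) = 1060 + 2*4/(-31) = 1060 + 2*4*(-1/31) = 1060 - 8/31 = 32852/31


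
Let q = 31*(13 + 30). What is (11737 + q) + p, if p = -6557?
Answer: 6513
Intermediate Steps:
q = 1333 (q = 31*43 = 1333)
(11737 + q) + p = (11737 + 1333) - 6557 = 13070 - 6557 = 6513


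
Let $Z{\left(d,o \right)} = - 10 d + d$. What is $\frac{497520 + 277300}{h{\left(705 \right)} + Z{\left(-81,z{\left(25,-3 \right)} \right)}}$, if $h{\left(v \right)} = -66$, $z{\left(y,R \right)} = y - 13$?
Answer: $\frac{774820}{663} \approx 1168.7$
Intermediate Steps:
$z{\left(y,R \right)} = -13 + y$ ($z{\left(y,R \right)} = y - 13 = -13 + y$)
$Z{\left(d,o \right)} = - 9 d$
$\frac{497520 + 277300}{h{\left(705 \right)} + Z{\left(-81,z{\left(25,-3 \right)} \right)}} = \frac{497520 + 277300}{-66 - -729} = \frac{774820}{-66 + 729} = \frac{774820}{663}$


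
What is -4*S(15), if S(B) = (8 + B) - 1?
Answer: -88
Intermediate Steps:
S(B) = 7 + B
-4*S(15) = -4*(7 + 15) = -4*22 = -88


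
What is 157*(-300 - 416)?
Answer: -112412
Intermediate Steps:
157*(-300 - 416) = 157*(-716) = -112412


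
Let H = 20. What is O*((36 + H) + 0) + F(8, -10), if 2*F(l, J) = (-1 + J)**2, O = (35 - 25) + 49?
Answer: 6729/2 ≈ 3364.5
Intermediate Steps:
O = 59 (O = 10 + 49 = 59)
F(l, J) = (-1 + J)**2/2
O*((36 + H) + 0) + F(8, -10) = 59*((36 + 20) + 0) + (-1 - 10)**2/2 = 59*(56 + 0) + (1/2)*(-11)**2 = 59*56 + (1/2)*121 = 3304 + 121/2 = 6729/2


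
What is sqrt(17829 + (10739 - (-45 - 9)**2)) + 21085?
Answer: 21085 + 22*sqrt(53) ≈ 21245.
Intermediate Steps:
sqrt(17829 + (10739 - (-45 - 9)**2)) + 21085 = sqrt(17829 + (10739 - 1*(-54)**2)) + 21085 = sqrt(17829 + (10739 - 1*2916)) + 21085 = sqrt(17829 + (10739 - 2916)) + 21085 = sqrt(17829 + 7823) + 21085 = sqrt(25652) + 21085 = 22*sqrt(53) + 21085 = 21085 + 22*sqrt(53)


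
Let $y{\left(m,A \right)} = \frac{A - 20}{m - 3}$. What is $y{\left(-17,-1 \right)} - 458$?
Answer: $- \frac{9139}{20} \approx -456.95$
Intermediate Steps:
$y{\left(m,A \right)} = \frac{-20 + A}{-3 + m}$
$y{\left(-17,-1 \right)} - 458 = \frac{-20 - 1}{-3 - 17} - 458 = \frac{1}{-20} \left(-21\right) - 458 = \left(- \frac{1}{20}\right) \left(-21\right) - 458 = \frac{21}{20} - 458 = - \frac{9139}{20}$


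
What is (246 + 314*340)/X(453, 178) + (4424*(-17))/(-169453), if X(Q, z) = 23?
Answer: 18134217502/3897419 ≈ 4652.9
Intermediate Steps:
(246 + 314*340)/X(453, 178) + (4424*(-17))/(-169453) = (246 + 314*340)/23 + (4424*(-17))/(-169453) = (246 + 106760)*(1/23) - 75208*(-1/169453) = 107006*(1/23) + 75208/169453 = 107006/23 + 75208/169453 = 18134217502/3897419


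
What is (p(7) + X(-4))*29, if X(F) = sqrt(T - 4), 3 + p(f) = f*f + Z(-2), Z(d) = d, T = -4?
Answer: 1276 + 58*I*sqrt(2) ≈ 1276.0 + 82.024*I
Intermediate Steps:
p(f) = -5 + f**2 (p(f) = -3 + (f*f - 2) = -3 + (f**2 - 2) = -3 + (-2 + f**2) = -5 + f**2)
X(F) = 2*I*sqrt(2) (X(F) = sqrt(-4 - 4) = sqrt(-8) = 2*I*sqrt(2))
(p(7) + X(-4))*29 = ((-5 + 7**2) + 2*I*sqrt(2))*29 = ((-5 + 49) + 2*I*sqrt(2))*29 = (44 + 2*I*sqrt(2))*29 = 1276 + 58*I*sqrt(2)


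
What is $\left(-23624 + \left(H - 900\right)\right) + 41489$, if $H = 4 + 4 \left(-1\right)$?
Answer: $16965$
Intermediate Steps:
$H = 0$ ($H = 4 - 4 = 0$)
$\left(-23624 + \left(H - 900\right)\right) + 41489 = \left(-23624 + \left(0 - 900\right)\right) + 41489 = \left(-23624 - 900\right) + 41489 = -24524 + 41489 = 16965$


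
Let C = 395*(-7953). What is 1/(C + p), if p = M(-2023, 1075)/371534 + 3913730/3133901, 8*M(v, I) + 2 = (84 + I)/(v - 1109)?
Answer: -29173972996701504/91648103427393516003443 ≈ -3.1833e-7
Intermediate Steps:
M(v, I) = -¼ + (84 + I)/(8*(-1109 + v)) (M(v, I) = -¼ + ((84 + I)/(v - 1109))/8 = -¼ + ((84 + I)/(-1109 + v))/8 = -¼ + (84 + I)/(8*(-1109 + v)))
C = -3141435
p = 36433499473214797/29173972996701504 (p = ((2302 + 1075 - 2*(-2023))/(8*(-1109 - 2023)))/371534 + 3913730/3133901 = ((⅛)*(2302 + 1075 + 4046)/(-3132))*(1/371534) + 3913730*(1/3133901) = ((⅛)*(-1/3132)*7423)*(1/371534) + 3913730/3133901 = -7423/25056*1/371534 + 3913730/3133901 = -7423/9309155904 + 3913730/3133901 = 36433499473214797/29173972996701504 ≈ 1.2488)
1/(C + p) = 1/(-3141435 + 36433499473214797/29173972996701504) = 1/(-91648103427393516003443/29173972996701504) = -29173972996701504/91648103427393516003443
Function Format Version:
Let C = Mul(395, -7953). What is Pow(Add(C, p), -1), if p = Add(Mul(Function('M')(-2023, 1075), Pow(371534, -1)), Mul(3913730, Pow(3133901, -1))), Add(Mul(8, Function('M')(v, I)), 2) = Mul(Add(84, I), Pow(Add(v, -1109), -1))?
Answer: Rational(-29173972996701504, 91648103427393516003443) ≈ -3.1833e-7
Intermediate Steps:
Function('M')(v, I) = Add(Rational(-1, 4), Mul(Rational(1, 8), Pow(Add(-1109, v), -1), Add(84, I))) (Function('M')(v, I) = Add(Rational(-1, 4), Mul(Rational(1, 8), Mul(Add(84, I), Pow(Add(v, -1109), -1)))) = Add(Rational(-1, 4), Mul(Rational(1, 8), Mul(Add(84, I), Pow(Add(-1109, v), -1)))) = Add(Rational(-1, 4), Mul(Rational(1, 8), Mul(Pow(Add(-1109, v), -1), Add(84, I)))) = Add(Rational(-1, 4), Mul(Rational(1, 8), Pow(Add(-1109, v), -1), Add(84, I))))
C = -3141435
p = Rational(36433499473214797, 29173972996701504) (p = Add(Mul(Mul(Rational(1, 8), Pow(Add(-1109, -2023), -1), Add(2302, 1075, Mul(-2, -2023))), Pow(371534, -1)), Mul(3913730, Pow(3133901, -1))) = Add(Mul(Mul(Rational(1, 8), Pow(-3132, -1), Add(2302, 1075, 4046)), Rational(1, 371534)), Mul(3913730, Rational(1, 3133901))) = Add(Mul(Mul(Rational(1, 8), Rational(-1, 3132), 7423), Rational(1, 371534)), Rational(3913730, 3133901)) = Add(Mul(Rational(-7423, 25056), Rational(1, 371534)), Rational(3913730, 3133901)) = Add(Rational(-7423, 9309155904), Rational(3913730, 3133901)) = Rational(36433499473214797, 29173972996701504) ≈ 1.2488)
Pow(Add(C, p), -1) = Pow(Add(-3141435, Rational(36433499473214797, 29173972996701504)), -1) = Pow(Rational(-91648103427393516003443, 29173972996701504), -1) = Rational(-29173972996701504, 91648103427393516003443)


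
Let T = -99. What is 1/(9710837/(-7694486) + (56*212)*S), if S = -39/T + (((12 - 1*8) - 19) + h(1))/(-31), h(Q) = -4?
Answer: 7871459178/94079471739509 ≈ 8.3668e-5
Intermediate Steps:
S = 1030/1023 (S = -39/(-99) + (((12 - 1*8) - 19) - 4)/(-31) = -39*(-1/99) + (((12 - 8) - 19) - 4)*(-1/31) = 13/33 + ((4 - 19) - 4)*(-1/31) = 13/33 + (-15 - 4)*(-1/31) = 13/33 - 19*(-1/31) = 13/33 + 19/31 = 1030/1023 ≈ 1.0068)
1/(9710837/(-7694486) + (56*212)*S) = 1/(9710837/(-7694486) + (56*212)*(1030/1023)) = 1/(9710837*(-1/7694486) + 11872*(1030/1023)) = 1/(-9710837/7694486 + 12228160/1023) = 1/(94079471739509/7871459178) = 7871459178/94079471739509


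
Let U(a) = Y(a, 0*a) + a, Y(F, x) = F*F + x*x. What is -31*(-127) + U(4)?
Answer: 3957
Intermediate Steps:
Y(F, x) = F² + x²
U(a) = a + a² (U(a) = (a² + (0*a)²) + a = (a² + 0²) + a = (a² + 0) + a = a² + a = a + a²)
-31*(-127) + U(4) = -31*(-127) + 4*(1 + 4) = 3937 + 4*5 = 3937 + 20 = 3957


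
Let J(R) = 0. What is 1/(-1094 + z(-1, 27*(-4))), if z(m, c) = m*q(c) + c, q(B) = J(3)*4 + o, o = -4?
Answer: -1/1198 ≈ -0.00083472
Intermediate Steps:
q(B) = -4 (q(B) = 0*4 - 4 = 0 - 4 = -4)
z(m, c) = c - 4*m (z(m, c) = m*(-4) + c = -4*m + c = c - 4*m)
1/(-1094 + z(-1, 27*(-4))) = 1/(-1094 + (27*(-4) - 4*(-1))) = 1/(-1094 + (-108 + 4)) = 1/(-1094 - 104) = 1/(-1198) = -1/1198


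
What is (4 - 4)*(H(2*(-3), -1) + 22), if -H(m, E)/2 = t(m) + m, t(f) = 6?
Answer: 0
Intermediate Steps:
H(m, E) = -12 - 2*m (H(m, E) = -2*(6 + m) = -12 - 2*m)
(4 - 4)*(H(2*(-3), -1) + 22) = (4 - 4)*((-12 - 4*(-3)) + 22) = 0*((-12 - 2*(-6)) + 22) = 0*((-12 + 12) + 22) = 0*(0 + 22) = 0*22 = 0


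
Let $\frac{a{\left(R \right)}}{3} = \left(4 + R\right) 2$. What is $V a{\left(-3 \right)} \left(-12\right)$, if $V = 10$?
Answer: $-720$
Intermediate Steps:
$a{\left(R \right)} = 24 + 6 R$ ($a{\left(R \right)} = 3 \left(4 + R\right) 2 = 3 \left(8 + 2 R\right) = 24 + 6 R$)
$V a{\left(-3 \right)} \left(-12\right) = 10 \left(24 + 6 \left(-3\right)\right) \left(-12\right) = 10 \left(24 - 18\right) \left(-12\right) = 10 \cdot 6 \left(-12\right) = 60 \left(-12\right) = -720$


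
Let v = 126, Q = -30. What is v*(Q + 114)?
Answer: 10584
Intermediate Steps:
v*(Q + 114) = 126*(-30 + 114) = 126*84 = 10584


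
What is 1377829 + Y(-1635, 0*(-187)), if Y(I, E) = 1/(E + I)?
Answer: 2252750414/1635 ≈ 1.3778e+6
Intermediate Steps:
1377829 + Y(-1635, 0*(-187)) = 1377829 + 1/(0*(-187) - 1635) = 1377829 + 1/(0 - 1635) = 1377829 + 1/(-1635) = 1377829 - 1/1635 = 2252750414/1635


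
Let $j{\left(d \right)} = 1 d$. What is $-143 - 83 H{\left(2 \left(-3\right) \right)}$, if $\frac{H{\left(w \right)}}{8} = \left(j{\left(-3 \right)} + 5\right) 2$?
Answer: $-2799$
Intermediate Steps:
$j{\left(d \right)} = d$
$H{\left(w \right)} = 32$ ($H{\left(w \right)} = 8 \left(-3 + 5\right) 2 = 8 \cdot 2 \cdot 2 = 8 \cdot 4 = 32$)
$-143 - 83 H{\left(2 \left(-3\right) \right)} = -143 - 2656 = -2799$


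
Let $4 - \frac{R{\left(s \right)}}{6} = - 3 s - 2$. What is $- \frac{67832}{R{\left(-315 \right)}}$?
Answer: $\frac{33916}{2817} \approx 12.04$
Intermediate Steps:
$R{\left(s \right)} = 36 + 18 s$ ($R{\left(s \right)} = 24 - 6 \left(- 3 s - 2\right) = 24 - 6 \left(-2 - 3 s\right) = 24 + \left(12 + 18 s\right) = 36 + 18 s$)
$- \frac{67832}{R{\left(-315 \right)}} = - \frac{67832}{36 + 18 \left(-315\right)} = - \frac{67832}{36 - 5670} = - \frac{67832}{-5634} = \left(-67832\right) \left(- \frac{1}{5634}\right) = \frac{33916}{2817}$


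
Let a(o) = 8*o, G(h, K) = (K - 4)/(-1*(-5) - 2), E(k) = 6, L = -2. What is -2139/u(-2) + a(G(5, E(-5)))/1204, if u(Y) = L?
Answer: 1931525/1806 ≈ 1069.5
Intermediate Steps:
u(Y) = -2
G(h, K) = -4/3 + K/3 (G(h, K) = (-4 + K)/(5 - 2) = (-4 + K)/3 = (-4 + K)*(⅓) = -4/3 + K/3)
-2139/u(-2) + a(G(5, E(-5)))/1204 = -2139/(-2) + (8*(-4/3 + (⅓)*6))/1204 = -2139*(-½) + (8*(-4/3 + 2))*(1/1204) = 2139/2 + (8*(⅔))*(1/1204) = 2139/2 + (16/3)*(1/1204) = 2139/2 + 4/903 = 1931525/1806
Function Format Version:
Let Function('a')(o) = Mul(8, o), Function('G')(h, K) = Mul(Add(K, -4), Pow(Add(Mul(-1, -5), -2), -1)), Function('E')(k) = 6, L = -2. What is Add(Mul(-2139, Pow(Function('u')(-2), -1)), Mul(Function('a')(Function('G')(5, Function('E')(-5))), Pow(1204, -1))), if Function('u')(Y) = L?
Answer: Rational(1931525, 1806) ≈ 1069.5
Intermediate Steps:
Function('u')(Y) = -2
Function('G')(h, K) = Add(Rational(-4, 3), Mul(Rational(1, 3), K)) (Function('G')(h, K) = Mul(Add(-4, K), Pow(Add(5, -2), -1)) = Mul(Add(-4, K), Pow(3, -1)) = Mul(Add(-4, K), Rational(1, 3)) = Add(Rational(-4, 3), Mul(Rational(1, 3), K)))
Add(Mul(-2139, Pow(Function('u')(-2), -1)), Mul(Function('a')(Function('G')(5, Function('E')(-5))), Pow(1204, -1))) = Add(Mul(-2139, Pow(-2, -1)), Mul(Mul(8, Add(Rational(-4, 3), Mul(Rational(1, 3), 6))), Pow(1204, -1))) = Add(Mul(-2139, Rational(-1, 2)), Mul(Mul(8, Add(Rational(-4, 3), 2)), Rational(1, 1204))) = Add(Rational(2139, 2), Mul(Mul(8, Rational(2, 3)), Rational(1, 1204))) = Add(Rational(2139, 2), Mul(Rational(16, 3), Rational(1, 1204))) = Add(Rational(2139, 2), Rational(4, 903)) = Rational(1931525, 1806)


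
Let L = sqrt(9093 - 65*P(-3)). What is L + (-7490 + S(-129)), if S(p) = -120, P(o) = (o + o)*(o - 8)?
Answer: -7610 + sqrt(4803) ≈ -7540.7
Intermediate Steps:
P(o) = 2*o*(-8 + o) (P(o) = (2*o)*(-8 + o) = 2*o*(-8 + o))
L = sqrt(4803) (L = sqrt(9093 - 130*(-3)*(-8 - 3)) = sqrt(9093 - 130*(-3)*(-11)) = sqrt(9093 - 65*66) = sqrt(9093 - 4290) = sqrt(4803) ≈ 69.304)
L + (-7490 + S(-129)) = sqrt(4803) + (-7490 - 120) = sqrt(4803) - 7610 = -7610 + sqrt(4803)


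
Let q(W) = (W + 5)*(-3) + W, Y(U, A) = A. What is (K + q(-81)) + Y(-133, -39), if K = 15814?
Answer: 15922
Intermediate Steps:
q(W) = -15 - 2*W (q(W) = (5 + W)*(-3) + W = (-15 - 3*W) + W = -15 - 2*W)
(K + q(-81)) + Y(-133, -39) = (15814 + (-15 - 2*(-81))) - 39 = (15814 + (-15 + 162)) - 39 = (15814 + 147) - 39 = 15961 - 39 = 15922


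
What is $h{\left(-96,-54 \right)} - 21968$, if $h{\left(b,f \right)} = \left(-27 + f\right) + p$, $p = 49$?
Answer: $-22000$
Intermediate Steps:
$h{\left(b,f \right)} = 22 + f$ ($h{\left(b,f \right)} = \left(-27 + f\right) + 49 = 22 + f$)
$h{\left(-96,-54 \right)} - 21968 = \left(22 - 54\right) - 21968 = -32 - 21968 = -22000$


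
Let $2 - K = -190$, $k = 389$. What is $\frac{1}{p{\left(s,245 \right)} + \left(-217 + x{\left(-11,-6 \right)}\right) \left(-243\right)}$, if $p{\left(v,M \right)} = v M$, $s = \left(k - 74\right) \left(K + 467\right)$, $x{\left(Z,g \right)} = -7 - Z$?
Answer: $\frac{1}{50910084} \approx 1.9642 \cdot 10^{-8}$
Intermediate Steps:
$K = 192$ ($K = 2 - -190 = 2 + 190 = 192$)
$s = 207585$ ($s = \left(389 - 74\right) \left(192 + 467\right) = 315 \cdot 659 = 207585$)
$p{\left(v,M \right)} = M v$
$\frac{1}{p{\left(s,245 \right)} + \left(-217 + x{\left(-11,-6 \right)}\right) \left(-243\right)} = \frac{1}{245 \cdot 207585 + \left(-217 - -4\right) \left(-243\right)} = \frac{1}{50858325 + \left(-217 + \left(-7 + 11\right)\right) \left(-243\right)} = \frac{1}{50858325 + \left(-217 + 4\right) \left(-243\right)} = \frac{1}{50858325 - -51759} = \frac{1}{50858325 + 51759} = \frac{1}{50910084}$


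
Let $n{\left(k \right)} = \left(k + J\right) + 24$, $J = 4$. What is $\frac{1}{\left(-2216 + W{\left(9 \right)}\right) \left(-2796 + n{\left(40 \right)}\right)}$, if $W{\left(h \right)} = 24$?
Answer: $\frac{1}{5979776} \approx 1.6723 \cdot 10^{-7}$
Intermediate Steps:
$n{\left(k \right)} = 28 + k$ ($n{\left(k \right)} = \left(k + 4\right) + 24 = \left(4 + k\right) + 24 = 28 + k$)
$\frac{1}{\left(-2216 + W{\left(9 \right)}\right) \left(-2796 + n{\left(40 \right)}\right)} = \frac{1}{\left(-2216 + 24\right) \left(-2796 + \left(28 + 40\right)\right)} = \frac{1}{\left(-2192\right) \left(-2796 + 68\right)} = \frac{1}{\left(-2192\right) \left(-2728\right)} = \frac{1}{5979776}$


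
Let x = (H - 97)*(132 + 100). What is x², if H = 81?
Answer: 13778944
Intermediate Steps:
x = -3712 (x = (81 - 97)*(132 + 100) = -16*232 = -3712)
x² = (-3712)² = 13778944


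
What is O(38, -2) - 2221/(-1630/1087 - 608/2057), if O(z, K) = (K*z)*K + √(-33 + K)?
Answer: 5576163451/4013806 + I*√35 ≈ 1389.2 + 5.9161*I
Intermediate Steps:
O(z, K) = √(-33 + K) + z*K² (O(z, K) = z*K² + √(-33 + K) = √(-33 + K) + z*K²)
O(38, -2) - 2221/(-1630/1087 - 608/2057) = (√(-33 - 2) + 38*(-2)²) - 2221/(-1630/1087 - 608/2057) = (√(-35) + 38*4) - 2221/(-1630*1/1087 - 608*1/2057) = (I*√35 + 152) - 2221/(-1630/1087 - 608/2057) = (152 + I*√35) - 2221/(-4013806/2235959) = (152 + I*√35) - 2221*(-2235959)/4013806 = (152 + I*√35) - 1*(-4966064939/4013806) = (152 + I*√35) + 4966064939/4013806 = 5576163451/4013806 + I*√35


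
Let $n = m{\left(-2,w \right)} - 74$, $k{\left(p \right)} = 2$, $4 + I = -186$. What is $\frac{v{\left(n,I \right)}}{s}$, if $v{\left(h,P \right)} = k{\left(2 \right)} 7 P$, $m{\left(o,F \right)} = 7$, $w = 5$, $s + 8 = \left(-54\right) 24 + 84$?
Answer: $\frac{133}{61} \approx 2.1803$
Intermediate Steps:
$I = -190$ ($I = -4 - 186 = -190$)
$s = -1220$ ($s = -8 + \left(\left(-54\right) 24 + 84\right) = -8 + \left(-1296 + 84\right) = -8 - 1212 = -1220$)
$n = -67$ ($n = 7 - 74 = -67$)
$v{\left(h,P \right)} = 14 P$ ($v{\left(h,P \right)} = 2 \cdot 7 P = 14 P$)
$\frac{v{\left(n,I \right)}}{s} = \frac{14 \left(-190\right)}{-1220} = \left(-2660\right) \left(- \frac{1}{1220}\right) = \frac{133}{61}$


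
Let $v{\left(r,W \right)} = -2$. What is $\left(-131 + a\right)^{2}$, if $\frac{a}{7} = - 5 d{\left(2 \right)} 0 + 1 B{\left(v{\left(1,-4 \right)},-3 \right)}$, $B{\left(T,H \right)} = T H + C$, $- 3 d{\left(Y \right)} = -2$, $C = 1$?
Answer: $6724$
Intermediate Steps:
$d{\left(Y \right)} = \frac{2}{3}$ ($d{\left(Y \right)} = \left(- \frac{1}{3}\right) \left(-2\right) = \frac{2}{3}$)
$B{\left(T,H \right)} = 1 + H T$ ($B{\left(T,H \right)} = T H + 1 = H T + 1 = 1 + H T$)
$a = 49$ ($a = 7 \left(\left(-5\right) \frac{2}{3} \cdot 0 + 1 \left(1 - -6\right)\right) = 7 \left(\left(- \frac{10}{3}\right) 0 + 1 \left(1 + 6\right)\right) = 7 \left(0 + 1 \cdot 7\right) = 7 \left(0 + 7\right) = 7 \cdot 7 = 49$)
$\left(-131 + a\right)^{2} = \left(-131 + 49\right)^{2} = \left(-82\right)^{2} = 6724$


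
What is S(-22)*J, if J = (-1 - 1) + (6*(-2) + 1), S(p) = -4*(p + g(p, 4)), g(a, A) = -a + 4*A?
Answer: 832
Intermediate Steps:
S(p) = -64 (S(p) = -4*(p + (-p + 4*4)) = -4*(p + (-p + 16)) = -4*(p + (16 - p)) = -4*16 = -64)
J = -13 (J = -2 + (-12 + 1) = -2 - 11 = -13)
S(-22)*J = -64*(-13) = 832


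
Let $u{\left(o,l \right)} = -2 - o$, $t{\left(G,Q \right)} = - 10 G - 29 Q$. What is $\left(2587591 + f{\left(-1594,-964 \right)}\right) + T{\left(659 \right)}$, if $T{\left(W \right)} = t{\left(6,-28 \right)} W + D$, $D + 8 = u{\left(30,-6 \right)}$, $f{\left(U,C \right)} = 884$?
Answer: $3084003$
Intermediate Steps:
$t{\left(G,Q \right)} = - 29 Q - 10 G$
$D = -40$ ($D = -8 - 32 = -40$)
$T{\left(W \right)} = -40 + 752 W$ ($T{\left(W \right)} = \left(\left(-29\right) \left(-28\right) - 60\right) W - 40 = \left(812 - 60\right) W - 40 = 752 W - 40 = -40 + 752 W$)
$\left(2587591 + f{\left(-1594,-964 \right)}\right) + T{\left(659 \right)} = \left(2587591 + 884\right) + \left(-40 + 752 \cdot 659\right) = 2588475 + \left(-40 + 495568\right) = 2588475 + 495528 = 3084003$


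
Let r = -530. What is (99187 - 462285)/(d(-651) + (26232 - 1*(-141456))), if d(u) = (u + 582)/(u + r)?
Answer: -428818738/198039597 ≈ -2.1653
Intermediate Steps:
d(u) = (582 + u)/(-530 + u) (d(u) = (u + 582)/(u - 530) = (582 + u)/(-530 + u))
(99187 - 462285)/(d(-651) + (26232 - 1*(-141456))) = (99187 - 462285)/((582 - 651)/(-530 - 651) + (26232 - 1*(-141456))) = -363098/(-69/(-1181) + (26232 + 141456)) = -363098/(-1/1181*(-69) + 167688) = -363098/(69/1181 + 167688) = -363098/198039597/1181 = -363098*1181/198039597 = -428818738/198039597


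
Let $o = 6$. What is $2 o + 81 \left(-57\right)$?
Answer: $-4605$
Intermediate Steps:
$2 o + 81 \left(-57\right) = 2 \cdot 6 + 81 \left(-57\right) = 12 - 4617 = -4605$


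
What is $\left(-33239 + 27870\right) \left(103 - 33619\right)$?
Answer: $179947404$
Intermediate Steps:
$\left(-33239 + 27870\right) \left(103 - 33619\right) = \left(-5369\right) \left(-33516\right) = 179947404$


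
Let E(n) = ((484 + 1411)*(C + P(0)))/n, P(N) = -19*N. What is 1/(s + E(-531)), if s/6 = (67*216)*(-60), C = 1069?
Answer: -531/2768493275 ≈ -1.9180e-7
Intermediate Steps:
s = -5209920 (s = 6*((67*216)*(-60)) = 6*(14472*(-60)) = 6*(-868320) = -5209920)
E(n) = 2025755/n (E(n) = ((484 + 1411)*(1069 - 19*0))/n = (1895*(1069 + 0))/n = (1895*1069)/n = 2025755/n)
1/(s + E(-531)) = 1/(-5209920 + 2025755/(-531)) = 1/(-5209920 + 2025755*(-1/531)) = 1/(-5209920 - 2025755/531) = 1/(-2768493275/531) = -531/2768493275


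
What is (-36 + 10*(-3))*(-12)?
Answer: 792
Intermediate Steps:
(-36 + 10*(-3))*(-12) = (-36 - 30)*(-12) = -66*(-12) = 792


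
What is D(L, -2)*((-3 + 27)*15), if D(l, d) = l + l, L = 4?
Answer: 2880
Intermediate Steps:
D(l, d) = 2*l
D(L, -2)*((-3 + 27)*15) = (2*4)*((-3 + 27)*15) = 8*(24*15) = 8*360 = 2880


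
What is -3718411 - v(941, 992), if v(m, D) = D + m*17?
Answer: -3735400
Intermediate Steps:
v(m, D) = D + 17*m
-3718411 - v(941, 992) = -3718411 - (992 + 17*941) = -3718411 - (992 + 15997) = -3718411 - 1*16989 = -3718411 - 16989 = -3735400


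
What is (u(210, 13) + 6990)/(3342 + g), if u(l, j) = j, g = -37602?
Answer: -7003/34260 ≈ -0.20441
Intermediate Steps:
(u(210, 13) + 6990)/(3342 + g) = (13 + 6990)/(3342 - 37602) = 7003/(-34260) = 7003*(-1/34260) = -7003/34260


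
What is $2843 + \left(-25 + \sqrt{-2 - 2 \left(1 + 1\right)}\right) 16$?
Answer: $2443 + 16 i \sqrt{6} \approx 2443.0 + 39.192 i$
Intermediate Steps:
$2843 + \left(-25 + \sqrt{-2 - 2 \left(1 + 1\right)}\right) 16 = 2843 + \left(-25 + \sqrt{-2 - 4}\right) 16 = 2843 + \left(-25 + \sqrt{-6}\right) 16 = 2843 + \left(-25 + i \sqrt{6}\right) 16 = 2843 - \left(400 - 16 i \sqrt{6}\right) = 2443 + 16 i \sqrt{6}$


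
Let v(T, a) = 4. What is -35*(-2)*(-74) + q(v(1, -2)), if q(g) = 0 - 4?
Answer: -5184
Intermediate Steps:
q(g) = -4
-35*(-2)*(-74) + q(v(1, -2)) = -35*(-2)*(-74) - 4 = 70*(-74) - 4 = -5180 - 4 = -5184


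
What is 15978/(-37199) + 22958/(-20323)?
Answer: -1178735536/755995277 ≈ -1.5592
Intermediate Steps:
15978/(-37199) + 22958/(-20323) = 15978*(-1/37199) + 22958*(-1/20323) = -15978/37199 - 22958/20323 = -1178735536/755995277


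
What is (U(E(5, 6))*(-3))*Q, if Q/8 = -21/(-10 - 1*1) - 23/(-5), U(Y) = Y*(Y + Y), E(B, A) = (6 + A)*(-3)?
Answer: -22270464/55 ≈ -4.0492e+5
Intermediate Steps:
E(B, A) = -18 - 3*A
U(Y) = 2*Y**2 (U(Y) = Y*(2*Y) = 2*Y**2)
Q = 2864/55 (Q = 8*(-21/(-10 - 1*1) - 23/(-5)) = 8*(-21/(-10 - 1) - 23*(-1/5)) = 8*(-21/(-11) + 23/5) = 8*(-21*(-1/11) + 23/5) = 8*(21/11 + 23/5) = 8*(358/55) = 2864/55 ≈ 52.073)
(U(E(5, 6))*(-3))*Q = ((2*(-18 - 3*6)**2)*(-3))*(2864/55) = ((2*(-18 - 18)**2)*(-3))*(2864/55) = ((2*(-36)**2)*(-3))*(2864/55) = ((2*1296)*(-3))*(2864/55) = (2592*(-3))*(2864/55) = -7776*2864/55 = -22270464/55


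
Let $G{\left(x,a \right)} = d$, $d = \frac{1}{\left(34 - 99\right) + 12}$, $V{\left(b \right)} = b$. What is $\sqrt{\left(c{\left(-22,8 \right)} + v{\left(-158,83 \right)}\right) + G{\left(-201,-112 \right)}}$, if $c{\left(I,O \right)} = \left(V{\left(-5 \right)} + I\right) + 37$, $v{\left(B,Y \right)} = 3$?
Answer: $\frac{4 \sqrt{2279}}{53} \approx 3.6029$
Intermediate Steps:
$d = - \frac{1}{53}$ ($d = \frac{1}{\left(34 - 99\right) + 12} = \frac{1}{-65 + 12} = \frac{1}{-53} = - \frac{1}{53} \approx -0.018868$)
$G{\left(x,a \right)} = - \frac{1}{53}$
$c{\left(I,O \right)} = 32 + I$ ($c{\left(I,O \right)} = \left(-5 + I\right) + 37 = 32 + I$)
$\sqrt{\left(c{\left(-22,8 \right)} + v{\left(-158,83 \right)}\right) + G{\left(-201,-112 \right)}} = \sqrt{\left(\left(32 - 22\right) + 3\right) - \frac{1}{53}} = \sqrt{\left(10 + 3\right) - \frac{1}{53}} = \sqrt{13 - \frac{1}{53}} = \sqrt{\frac{688}{53}} = \frac{4 \sqrt{2279}}{53}$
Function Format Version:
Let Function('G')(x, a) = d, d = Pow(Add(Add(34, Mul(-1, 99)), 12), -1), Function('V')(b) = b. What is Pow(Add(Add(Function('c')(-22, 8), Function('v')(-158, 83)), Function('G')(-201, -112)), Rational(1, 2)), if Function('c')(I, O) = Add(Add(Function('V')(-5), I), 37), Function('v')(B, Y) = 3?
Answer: Mul(Rational(4, 53), Pow(2279, Rational(1, 2))) ≈ 3.6029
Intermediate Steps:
d = Rational(-1, 53) (d = Pow(Add(Add(34, -99), 12), -1) = Pow(Add(-65, 12), -1) = Pow(-53, -1) = Rational(-1, 53) ≈ -0.018868)
Function('G')(x, a) = Rational(-1, 53)
Function('c')(I, O) = Add(32, I) (Function('c')(I, O) = Add(Add(-5, I), 37) = Add(32, I))
Pow(Add(Add(Function('c')(-22, 8), Function('v')(-158, 83)), Function('G')(-201, -112)), Rational(1, 2)) = Pow(Add(Add(Add(32, -22), 3), Rational(-1, 53)), Rational(1, 2)) = Pow(Add(Add(10, 3), Rational(-1, 53)), Rational(1, 2)) = Pow(Add(13, Rational(-1, 53)), Rational(1, 2)) = Pow(Rational(688, 53), Rational(1, 2)) = Mul(Rational(4, 53), Pow(2279, Rational(1, 2)))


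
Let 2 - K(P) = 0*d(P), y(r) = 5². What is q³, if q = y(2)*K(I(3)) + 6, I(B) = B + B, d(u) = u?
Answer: 175616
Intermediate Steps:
y(r) = 25
I(B) = 2*B
K(P) = 2 (K(P) = 2 - 0*P = 2 - 1*0 = 2 + 0 = 2)
q = 56 (q = 25*2 + 6 = 50 + 6 = 56)
q³ = 56³ = 175616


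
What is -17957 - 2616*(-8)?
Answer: 2971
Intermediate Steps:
-17957 - 2616*(-8) = -17957 - 1*(-20928) = -17957 + 20928 = 2971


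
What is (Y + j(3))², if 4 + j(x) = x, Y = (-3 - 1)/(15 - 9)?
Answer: 25/9 ≈ 2.7778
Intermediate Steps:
Y = -⅔ (Y = -4/6 = -4*⅙ = -⅔ ≈ -0.66667)
j(x) = -4 + x
(Y + j(3))² = (-⅔ + (-4 + 3))² = (-⅔ - 1)² = (-5/3)² = 25/9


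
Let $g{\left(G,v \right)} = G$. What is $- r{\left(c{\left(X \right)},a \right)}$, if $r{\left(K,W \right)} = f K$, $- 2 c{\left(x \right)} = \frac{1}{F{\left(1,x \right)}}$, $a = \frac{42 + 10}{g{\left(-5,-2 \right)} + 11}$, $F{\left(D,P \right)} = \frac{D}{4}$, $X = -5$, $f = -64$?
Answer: $-128$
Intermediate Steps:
$F{\left(D,P \right)} = \frac{D}{4}$ ($F{\left(D,P \right)} = D \frac{1}{4} = \frac{D}{4}$)
$a = \frac{26}{3}$ ($a = \frac{42 + 10}{-5 + 11} = \frac{52}{6} = 52 \cdot \frac{1}{6} = \frac{26}{3} \approx 8.6667$)
$c{\left(x \right)} = -2$ ($c{\left(x \right)} = - \frac{1}{2 \cdot \frac{1}{4} \cdot 1} = - \frac{\frac{1}{\frac{1}{4}}}{2} = \left(- \frac{1}{2}\right) 4 = -2$)
$r{\left(K,W \right)} = - 64 K$
$- r{\left(c{\left(X \right)},a \right)} = - \left(-64\right) \left(-2\right) = \left(-1\right) 128 = -128$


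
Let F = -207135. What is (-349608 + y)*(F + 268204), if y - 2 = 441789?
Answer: 5629523627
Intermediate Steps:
y = 441791 (y = 2 + 441789 = 441791)
(-349608 + y)*(F + 268204) = (-349608 + 441791)*(-207135 + 268204) = 92183*61069 = 5629523627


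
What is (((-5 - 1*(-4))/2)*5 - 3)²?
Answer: 121/4 ≈ 30.250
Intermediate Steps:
(((-5 - 1*(-4))/2)*5 - 3)² = (((-5 + 4)*(½))*5 - 3)² = (-1*½*5 - 3)² = (-½*5 - 3)² = (-5/2 - 3)² = (-11/2)² = 121/4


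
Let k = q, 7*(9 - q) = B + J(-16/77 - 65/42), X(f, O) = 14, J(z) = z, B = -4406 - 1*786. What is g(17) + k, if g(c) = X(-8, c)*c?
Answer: 3198313/3234 ≈ 988.96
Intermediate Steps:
B = -5192 (B = -4406 - 786 = -5192)
q = 2428621/3234 (q = 9 - (-5192 + (-16/77 - 65/42))/7 = 9 - (-5192 - 811/462)/7 = 9 - ⅐*(-2399515/462) = 9 + 2399515/3234 = 2428621/3234 ≈ 750.96)
g(c) = 14*c
k = 2428621/3234 ≈ 750.96
g(17) + k = 14*17 + 2428621/3234 = 238 + 2428621/3234 = 3198313/3234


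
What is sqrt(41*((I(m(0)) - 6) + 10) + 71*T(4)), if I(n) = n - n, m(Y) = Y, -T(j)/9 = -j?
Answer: 4*sqrt(170) ≈ 52.154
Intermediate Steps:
T(j) = 9*j (T(j) = -(-9)*j = 9*j)
I(n) = 0
sqrt(41*((I(m(0)) - 6) + 10) + 71*T(4)) = sqrt(41*((0 - 6) + 10) + 71*(9*4)) = sqrt(41*(-6 + 10) + 71*36) = sqrt(41*4 + 2556) = sqrt(164 + 2556) = sqrt(2720) = 4*sqrt(170)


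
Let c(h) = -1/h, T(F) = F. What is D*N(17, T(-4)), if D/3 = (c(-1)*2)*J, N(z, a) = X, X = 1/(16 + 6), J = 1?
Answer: 3/11 ≈ 0.27273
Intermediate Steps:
X = 1/22 ≈ 0.045455
N(z, a) = 1/22
D = 6 (D = 3*((-1/(-1)*2)*1) = 3*((-1*(-1)*2)*1) = 3*((1*2)*1) = 3*(2*1) = 3*2 = 6)
D*N(17, T(-4)) = 6*(1/22) = 3/11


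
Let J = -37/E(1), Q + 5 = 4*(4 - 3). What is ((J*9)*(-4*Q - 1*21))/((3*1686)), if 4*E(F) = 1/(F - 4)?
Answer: -3774/281 ≈ -13.431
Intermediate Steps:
E(F) = 1/(4*(-4 + F)) (E(F) = 1/(4*(F - 4)) = 1/(4*(-4 + F)))
Q = -1 (Q = -5 + 4*(4 - 3) = -5 + 4*1 = -5 + 4 = -1)
J = 444 (J = -37/(1/(4*(-4 + 1))) = -37/((¼)/(-3)) = -37/((¼)*(-⅓)) = -37/(-1/12) = -37*(-12) = 444)
((J*9)*(-4*Q - 1*21))/((3*1686)) = ((444*9)*(-4*(-1) - 1*21))/((3*1686)) = (3996*(4 - 21))/5058 = (3996*(-17))*(1/5058) = -67932*1/5058 = -3774/281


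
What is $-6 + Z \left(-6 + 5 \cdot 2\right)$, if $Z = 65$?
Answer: $254$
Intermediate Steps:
$-6 + Z \left(-6 + 5 \cdot 2\right) = -6 + 65 \left(-6 + 5 \cdot 2\right) = -6 + 65 \left(-6 + 10\right) = -6 + 65 \cdot 4 = -6 + 260 = 254$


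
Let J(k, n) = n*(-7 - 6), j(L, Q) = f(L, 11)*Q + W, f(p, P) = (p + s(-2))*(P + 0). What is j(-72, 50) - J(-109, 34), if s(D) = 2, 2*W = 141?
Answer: -75975/2 ≈ -37988.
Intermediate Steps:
W = 141/2 (W = (½)*141 = 141/2 ≈ 70.500)
f(p, P) = P*(2 + p) (f(p, P) = (p + 2)*(P + 0) = (2 + p)*P = P*(2 + p))
j(L, Q) = 141/2 + Q*(22 + 11*L) (j(L, Q) = (11*(2 + L))*Q + 141/2 = (22 + 11*L)*Q + 141/2 = Q*(22 + 11*L) + 141/2 = 141/2 + Q*(22 + 11*L))
J(k, n) = -13*n (J(k, n) = n*(-13) = -13*n)
j(-72, 50) - J(-109, 34) = (141/2 + 11*50*(2 - 72)) - (-13)*34 = (141/2 + 11*50*(-70)) - 1*(-442) = (141/2 - 38500) + 442 = -76859/2 + 442 = -75975/2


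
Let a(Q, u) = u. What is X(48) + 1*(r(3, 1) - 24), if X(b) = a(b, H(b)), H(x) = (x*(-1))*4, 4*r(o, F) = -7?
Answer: -871/4 ≈ -217.75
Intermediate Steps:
r(o, F) = -7/4 (r(o, F) = (¼)*(-7) = -7/4)
H(x) = -4*x (H(x) = -x*4 = -4*x)
X(b) = -4*b
X(48) + 1*(r(3, 1) - 24) = -4*48 + 1*(-7/4 - 24) = -192 + 1*(-103/4) = -192 - 103/4 = -871/4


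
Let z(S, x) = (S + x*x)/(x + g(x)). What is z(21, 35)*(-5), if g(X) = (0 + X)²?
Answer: -89/18 ≈ -4.9444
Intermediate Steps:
g(X) = X²
z(S, x) = (S + x²)/(x + x²) (z(S, x) = (S + x*x)/(x + x²) = (S + x²)/(x + x²))
z(21, 35)*(-5) = ((21 + 35²)/(35*(1 + 35)))*(-5) = ((1/35)*(21 + 1225)/36)*(-5) = ((1/35)*(1/36)*1246)*(-5) = (89/90)*(-5) = -89/18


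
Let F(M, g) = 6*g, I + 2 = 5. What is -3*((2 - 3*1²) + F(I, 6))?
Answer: -105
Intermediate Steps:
I = 3 (I = -2 + 5 = 3)
-3*((2 - 3*1²) + F(I, 6)) = -3*((2 - 3*1²) + 6*6) = -3*((2 - 3*1) + 36) = -3*((2 - 3) + 36) = -3*(-1 + 36) = -3*35 = -105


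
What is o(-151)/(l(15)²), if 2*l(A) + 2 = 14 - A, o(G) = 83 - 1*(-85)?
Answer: 224/3 ≈ 74.667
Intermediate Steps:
o(G) = 168 (o(G) = 83 + 85 = 168)
l(A) = 6 - A/2 (l(A) = -1 + (14 - A)/2 = -1 + (7 - A/2) = 6 - A/2)
o(-151)/(l(15)²) = 168/((6 - ½*15)²) = 168/((6 - 15/2)²) = 168/((-3/2)²) = 168/(9/4) = 168*(4/9) = 224/3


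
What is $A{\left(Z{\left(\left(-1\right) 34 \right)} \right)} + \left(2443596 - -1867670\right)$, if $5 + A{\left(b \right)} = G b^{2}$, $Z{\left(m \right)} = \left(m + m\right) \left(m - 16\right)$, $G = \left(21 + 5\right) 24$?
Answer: $7217751261$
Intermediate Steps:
$G = 624$ ($G = 26 \cdot 24 = 624$)
$Z{\left(m \right)} = 2 m \left(-16 + m\right)$
$A{\left(b \right)} = -5 + 624 b^{2}$
$A{\left(Z{\left(\left(-1\right) 34 \right)} \right)} + \left(2443596 - -1867670\right) = \left(-5 + 624 \left(2 \left(\left(-1\right) 34\right) \left(-16 - 34\right)\right)^{2}\right) + \left(2443596 - -1867670\right) = \left(-5 + 624 \left(2 \left(-34\right) \left(-16 - 34\right)\right)^{2}\right) + \left(2443596 + 1867670\right) = \left(-5 + 624 \left(2 \left(-34\right) \left(-50\right)\right)^{2}\right) + 4311266 = \left(-5 + 624 \cdot 3400^{2}\right) + 4311266 = \left(-5 + 624 \cdot 11560000\right) + 4311266 = \left(-5 + 7213440000\right) + 4311266 = 7213439995 + 4311266 = 7217751261$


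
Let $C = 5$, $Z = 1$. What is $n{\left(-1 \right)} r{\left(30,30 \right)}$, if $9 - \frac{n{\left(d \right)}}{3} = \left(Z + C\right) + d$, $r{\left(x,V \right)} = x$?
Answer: $360$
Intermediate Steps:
$n{\left(d \right)} = 9 - 3 d$ ($n{\left(d \right)} = 27 - 3 \left(\left(1 + 5\right) + d\right) = 27 - 3 \left(6 + d\right) = 27 - \left(18 + 3 d\right) = 9 - 3 d$)
$n{\left(-1 \right)} r{\left(30,30 \right)} = \left(9 - -3\right) 30 = \left(9 + 3\right) 30 = 12 \cdot 30 = 360$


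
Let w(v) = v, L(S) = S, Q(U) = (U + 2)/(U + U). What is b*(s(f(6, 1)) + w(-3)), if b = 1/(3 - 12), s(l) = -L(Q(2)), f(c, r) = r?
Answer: 4/9 ≈ 0.44444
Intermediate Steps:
Q(U) = (2 + U)/(2*U) (Q(U) = (2 + U)/((2*U)) = (2 + U)*(1/(2*U)) = (2 + U)/(2*U))
s(l) = -1 (s(l) = -(2 + 2)/(2*2) = -4/(2*2) = -1*1 = -1)
b = -1/9 (b = 1/(-9) = -1/9 ≈ -0.11111)
b*(s(f(6, 1)) + w(-3)) = -(-1 - 3)/9 = -1/9*(-4) = 4/9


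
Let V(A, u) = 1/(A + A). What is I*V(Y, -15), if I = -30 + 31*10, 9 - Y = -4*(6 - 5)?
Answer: 140/13 ≈ 10.769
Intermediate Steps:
Y = 13 (Y = 9 - (-4)*(6 - 5) = 9 - (-4) = 9 - 1*(-4) = 9 + 4 = 13)
V(A, u) = 1/(2*A)
I = 280 (I = -30 + 310 = 280)
I*V(Y, -15) = 280*((½)/13) = 280*((½)*(1/13)) = 280*(1/26) = 140/13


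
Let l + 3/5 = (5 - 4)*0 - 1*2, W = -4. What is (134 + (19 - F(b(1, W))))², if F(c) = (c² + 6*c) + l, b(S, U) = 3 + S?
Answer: 334084/25 ≈ 13363.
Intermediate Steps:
l = -13/5 (l = -⅗ + ((5 - 4)*0 - 1*2) = -⅗ + (1*0 - 2) = -⅗ + (0 - 2) = -⅗ - 2 = -13/5 ≈ -2.6000)
F(c) = -13/5 + c² + 6*c (F(c) = (c² + 6*c) - 13/5 = -13/5 + c² + 6*c)
(134 + (19 - F(b(1, W))))² = (134 + (19 - (-13/5 + (3 + 1)² + 6*(3 + 1))))² = (134 + (19 - (-13/5 + 4² + 6*4)))² = (134 + (19 - (-13/5 + 16 + 24)))² = (134 + (19 - 1*187/5))² = (134 + (19 - 187/5))² = (134 - 92/5)² = (578/5)² = 334084/25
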